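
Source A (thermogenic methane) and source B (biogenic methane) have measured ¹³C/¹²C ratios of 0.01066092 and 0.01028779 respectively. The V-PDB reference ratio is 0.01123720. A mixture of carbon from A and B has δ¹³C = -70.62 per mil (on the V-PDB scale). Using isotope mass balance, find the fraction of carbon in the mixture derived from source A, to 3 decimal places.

0.418

δ_A = (0.01066092/0.01123720 − 1)×1000 = (0.948717 − 1)×1000 = -51.283 per mil
δ_B = (0.01028779/0.01123720 − 1)×1000 = (0.915512 − 1)×1000 = -84.488 per mil
f_A = (δ_mix − δ_B)/(δ_A − δ_B) = (-70.62 − (-84.488))/(-51.283 − (-84.488))
f_A = 13.868 / 33.205 = 0.4177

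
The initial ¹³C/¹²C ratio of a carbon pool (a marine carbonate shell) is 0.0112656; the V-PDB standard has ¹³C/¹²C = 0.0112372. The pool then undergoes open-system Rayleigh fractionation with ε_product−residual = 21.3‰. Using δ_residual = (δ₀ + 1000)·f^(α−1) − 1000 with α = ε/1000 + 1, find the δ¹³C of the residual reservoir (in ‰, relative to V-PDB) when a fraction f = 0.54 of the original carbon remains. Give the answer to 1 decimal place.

-10.5‰

δ₀ = (0.0112656/0.0112372 − 1)×1000 = (1.002527 − 1)×1000 = 2.527‰
α − 1 = ε/1000 = 0.0213
f^(α−1) = 0.54^(0.0213) = 0.986961
δ_res = (2.527 + 1000) × 0.986961 − 1000 = 989.455 − 1000 = -10.54‰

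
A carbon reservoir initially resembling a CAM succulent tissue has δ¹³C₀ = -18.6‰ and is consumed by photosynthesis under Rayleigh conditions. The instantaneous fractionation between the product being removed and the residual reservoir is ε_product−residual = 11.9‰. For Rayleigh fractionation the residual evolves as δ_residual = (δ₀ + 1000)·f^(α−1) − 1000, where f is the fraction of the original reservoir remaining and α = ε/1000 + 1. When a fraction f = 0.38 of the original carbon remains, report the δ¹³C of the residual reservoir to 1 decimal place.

Rayleigh residual: δ_res = (δ₀ + 1000)·f^(α−1) − 1000
α = ε/1000 + 1 = 1.01190, so α − 1 = 0.01190
f^(α−1) = 0.38^(0.01190) = 0.988552
δ_res = (-18.6 + 1000) × 0.988552 − 1000 = 970.165 − 1000 = -29.84‰

-29.8‰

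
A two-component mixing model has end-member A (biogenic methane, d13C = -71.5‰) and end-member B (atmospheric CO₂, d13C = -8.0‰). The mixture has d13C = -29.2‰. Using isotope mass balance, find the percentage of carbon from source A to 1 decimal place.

δ_mix = f_A·δ_A + (1 − f_A)·δ_B  ⇒  f_A = (δ_mix − δ_B)/(δ_A − δ_B)
f_A = (-29.2 − (-8.0)) / (-71.5 − (-8.0))
f_A = -21.2 / -63.5 = 0.3339

33.4%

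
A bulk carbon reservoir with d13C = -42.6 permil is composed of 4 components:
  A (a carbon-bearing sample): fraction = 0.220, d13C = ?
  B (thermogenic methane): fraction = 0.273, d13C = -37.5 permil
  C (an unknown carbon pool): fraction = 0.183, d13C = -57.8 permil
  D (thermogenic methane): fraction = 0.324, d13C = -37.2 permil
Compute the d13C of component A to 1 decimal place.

-44.2 permil

Isotope mass balance: δ_bulk = Σ fᵢ·δᵢ.
-42.6 = 0.220×δ_A + 0.273×(-37.5) + 0.183×(-57.8) + 0.324×(-37.2)
0.220·δ_A = -42.6 − (-32.868) = -9.732
δ_A = -9.732 / 0.220 = -44.24 permil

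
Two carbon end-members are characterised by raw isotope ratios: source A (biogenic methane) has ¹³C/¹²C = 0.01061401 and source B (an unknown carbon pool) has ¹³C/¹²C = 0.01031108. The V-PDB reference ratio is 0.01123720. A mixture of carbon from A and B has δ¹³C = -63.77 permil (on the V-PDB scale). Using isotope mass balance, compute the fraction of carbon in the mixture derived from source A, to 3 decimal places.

δ_A = (0.01061401/0.01123720 − 1)×1000 = (0.944542 − 1)×1000 = -55.458 permil
δ_B = (0.01031108/0.01123720 − 1)×1000 = (0.917584 − 1)×1000 = -82.416 permil
f_A = (δ_mix − δ_B)/(δ_A − δ_B) = (-63.77 − (-82.416))/(-55.458 − (-82.416))
f_A = 18.646 / 26.958 = 0.6917

0.692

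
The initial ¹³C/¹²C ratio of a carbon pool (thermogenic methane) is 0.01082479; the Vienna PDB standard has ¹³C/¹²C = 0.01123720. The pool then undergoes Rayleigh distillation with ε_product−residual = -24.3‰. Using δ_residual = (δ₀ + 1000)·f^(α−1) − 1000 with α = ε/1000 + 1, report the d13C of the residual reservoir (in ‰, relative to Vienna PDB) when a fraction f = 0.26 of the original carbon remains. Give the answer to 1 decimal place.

-4.6‰

δ₀ = (0.01082479/0.01123720 − 1)×1000 = (0.963300 − 1)×1000 = -36.700‰
α − 1 = ε/1000 = -0.0243
f^(α−1) = 0.26^(-0.0243) = 1.033276
δ_res = (-36.700 + 1000) × 1.033276 − 1000 = 995.354 − 1000 = -4.65‰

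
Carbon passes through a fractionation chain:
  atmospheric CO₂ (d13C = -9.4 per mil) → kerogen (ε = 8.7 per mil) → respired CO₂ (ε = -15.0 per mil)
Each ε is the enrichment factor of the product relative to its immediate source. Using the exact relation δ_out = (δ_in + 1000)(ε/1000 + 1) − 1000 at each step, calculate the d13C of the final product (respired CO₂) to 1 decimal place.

-15.8 per mil

step 1: δ = (-9.40 + 1000)·(8.7/1000 + 1) − 1000 = -0.78 per mil
step 2: δ = (-0.78 + 1000)·(-15.0/1000 + 1) − 1000 = -15.77 per mil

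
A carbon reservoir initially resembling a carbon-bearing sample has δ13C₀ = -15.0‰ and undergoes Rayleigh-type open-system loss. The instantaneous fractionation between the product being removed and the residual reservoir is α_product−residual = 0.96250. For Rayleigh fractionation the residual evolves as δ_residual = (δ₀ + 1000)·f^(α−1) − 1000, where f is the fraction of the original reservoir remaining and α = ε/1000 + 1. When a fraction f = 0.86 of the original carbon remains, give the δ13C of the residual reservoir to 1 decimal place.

-9.4‰

Rayleigh residual: δ_res = (δ₀ + 1000)·f^(α−1) − 1000
α − 1 = -0.03750
f^(α−1) = 0.86^(-0.03750) = 1.005672
δ_res = (-15.0 + 1000) × 1.005672 − 1000 = 990.587 − 1000 = -9.41‰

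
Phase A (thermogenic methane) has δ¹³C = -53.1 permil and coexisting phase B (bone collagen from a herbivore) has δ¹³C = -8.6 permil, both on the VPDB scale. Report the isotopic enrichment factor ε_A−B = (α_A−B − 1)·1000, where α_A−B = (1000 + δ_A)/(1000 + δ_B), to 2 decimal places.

-44.89 permil

α_A−B = (1000 + -53.1) / (1000 + -8.6) = 946.9 / 991.4 = 0.955114
ε_A−B = (0.955114 − 1) × 1000 = -44.886 permil
(The approximation ε ≈ δ_A − δ_B would give -44.5 permil.)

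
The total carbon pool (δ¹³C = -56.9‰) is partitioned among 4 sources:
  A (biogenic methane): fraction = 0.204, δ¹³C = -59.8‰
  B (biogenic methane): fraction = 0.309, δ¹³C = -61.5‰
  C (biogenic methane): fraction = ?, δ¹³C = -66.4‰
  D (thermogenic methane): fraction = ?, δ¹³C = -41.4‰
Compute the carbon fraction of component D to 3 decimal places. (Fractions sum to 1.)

Let f_D and f_C be the unknown fractions; fractions sum to 1 so f_D + f_C = 0.487.
Mass balance: Σ fᵢ·δᵢ = δ_bulk ⇒ f_D·(-41.4) + f_C·(-66.4) = -56.9 − (-31.203) = -25.697
Substitute f_C = 0.487 − f_D:
f_D·(-41.4 − -66.4) = -25.697 − 0.487×(-66.4) = 6.640
f_D = 6.640 / 25.0 = 0.2656

0.266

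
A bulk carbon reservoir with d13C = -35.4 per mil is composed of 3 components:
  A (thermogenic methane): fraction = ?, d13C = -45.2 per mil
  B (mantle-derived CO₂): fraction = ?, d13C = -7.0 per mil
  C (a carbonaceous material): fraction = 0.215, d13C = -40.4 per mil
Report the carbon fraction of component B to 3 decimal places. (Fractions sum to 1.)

0.230

Let f_B and f_A be the unknown fractions; fractions sum to 1 so f_B + f_A = 0.785.
Mass balance: Σ fᵢ·δᵢ = δ_bulk ⇒ f_B·(-7.0) + f_A·(-45.2) = -35.4 − (-8.686) = -26.714
Substitute f_A = 0.785 − f_B:
f_B·(-7.0 − -45.2) = -26.714 − 0.785×(-45.2) = 8.768
f_B = 8.768 / 38.2 = 0.2295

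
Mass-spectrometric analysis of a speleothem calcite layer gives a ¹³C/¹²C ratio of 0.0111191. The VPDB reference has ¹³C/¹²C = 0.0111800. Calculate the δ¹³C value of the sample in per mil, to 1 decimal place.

-5.4 per mil

δ¹³C = (R_sample / R_standard − 1) × 1000
R_sample / R_standard = 0.0111191 / 0.0111800 = 0.994553
δ¹³C = (0.994553 − 1) × 1000 = -5.45 per mil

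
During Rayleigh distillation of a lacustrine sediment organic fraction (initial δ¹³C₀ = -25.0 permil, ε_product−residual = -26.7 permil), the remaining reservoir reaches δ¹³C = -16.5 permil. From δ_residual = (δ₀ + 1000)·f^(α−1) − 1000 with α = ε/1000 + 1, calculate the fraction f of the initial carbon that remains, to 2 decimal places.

0.72

α − 1 = ε/1000 = -0.0267
(δ_res + 1000)/(δ₀ + 1000) = (-16.5 + 1000)/(-25.0 + 1000) = 983.5/975.0 = 1.008718
f = 1.008718^(1/-0.0267) = exp(ln(1.008718)/-0.0267) = exp(0.00868/-0.0267)
f = exp(-0.3251) = 0.7225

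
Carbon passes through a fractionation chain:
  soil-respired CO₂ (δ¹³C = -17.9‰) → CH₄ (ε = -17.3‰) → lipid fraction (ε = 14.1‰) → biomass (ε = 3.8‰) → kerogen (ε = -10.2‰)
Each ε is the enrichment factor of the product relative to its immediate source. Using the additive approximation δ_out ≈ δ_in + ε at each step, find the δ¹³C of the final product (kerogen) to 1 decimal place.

step 1: δ ≈ -17.9 + (-17.3) = -35.2‰
step 2: δ ≈ -35.2 + (14.1) = -21.1‰
step 3: δ ≈ -21.1 + (3.8) = -17.3‰
step 4: δ ≈ -17.3 + (-10.2) = -27.5‰

-27.5‰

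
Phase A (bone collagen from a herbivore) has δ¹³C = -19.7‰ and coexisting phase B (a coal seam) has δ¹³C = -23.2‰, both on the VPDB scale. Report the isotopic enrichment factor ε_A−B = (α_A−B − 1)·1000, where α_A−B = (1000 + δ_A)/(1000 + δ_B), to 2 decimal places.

3.58‰

α_A−B = (1000 + -19.7) / (1000 + -23.2) = 980.3 / 976.8 = 1.003583
ε_A−B = (1.003583 − 1) × 1000 = 3.583‰
(The approximation ε ≈ δ_A − δ_B would give 3.5‰.)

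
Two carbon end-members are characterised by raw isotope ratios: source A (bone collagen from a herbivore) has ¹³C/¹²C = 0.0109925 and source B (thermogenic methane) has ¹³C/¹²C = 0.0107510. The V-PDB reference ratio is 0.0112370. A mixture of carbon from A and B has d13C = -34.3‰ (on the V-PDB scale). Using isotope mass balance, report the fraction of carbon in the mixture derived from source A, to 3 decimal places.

δ_A = (0.0109925/0.0112370 − 1)×1000 = (0.978242 − 1)×1000 = -21.758‰
δ_B = (0.0107510/0.0112370 − 1)×1000 = (0.956750 − 1)×1000 = -43.250‰
f_A = (δ_mix − δ_B)/(δ_A − δ_B) = (-34.3 − (-43.250))/(-21.758 − (-43.250))
f_A = 8.950 / 21.492 = 0.4164

0.416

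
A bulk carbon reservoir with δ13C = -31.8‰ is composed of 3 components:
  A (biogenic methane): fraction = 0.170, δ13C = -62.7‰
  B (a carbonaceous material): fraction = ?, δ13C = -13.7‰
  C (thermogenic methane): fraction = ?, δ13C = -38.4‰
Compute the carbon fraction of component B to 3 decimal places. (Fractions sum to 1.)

Let f_B and f_C be the unknown fractions; fractions sum to 1 so f_B + f_C = 0.830.
Mass balance: Σ fᵢ·δᵢ = δ_bulk ⇒ f_B·(-13.7) + f_C·(-38.4) = -31.8 − (-10.659) = -21.141
Substitute f_C = 0.830 − f_B:
f_B·(-13.7 − -38.4) = -21.141 − 0.830×(-38.4) = 10.731
f_B = 10.731 / 24.7 = 0.4345

0.434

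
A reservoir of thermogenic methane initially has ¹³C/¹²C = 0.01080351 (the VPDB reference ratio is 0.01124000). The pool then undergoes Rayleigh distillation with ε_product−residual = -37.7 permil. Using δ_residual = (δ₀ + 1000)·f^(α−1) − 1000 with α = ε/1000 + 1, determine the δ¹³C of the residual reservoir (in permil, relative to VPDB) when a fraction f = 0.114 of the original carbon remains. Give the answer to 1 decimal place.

δ₀ = (0.01080351/0.01124000 − 1)×1000 = (0.961166 − 1)×1000 = -38.834 permil
α − 1 = ε/1000 = -0.0377
f^(α−1) = 0.114^(-0.0377) = 1.085312
δ_res = (-38.834 + 1000) × 1.085312 − 1000 = 1043.166 − 1000 = 43.17 permil

43.2 permil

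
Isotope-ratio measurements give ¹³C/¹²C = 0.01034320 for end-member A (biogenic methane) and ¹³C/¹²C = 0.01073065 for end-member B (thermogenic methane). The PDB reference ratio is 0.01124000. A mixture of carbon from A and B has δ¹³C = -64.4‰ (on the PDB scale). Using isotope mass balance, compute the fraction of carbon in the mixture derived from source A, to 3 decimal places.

δ_A = (0.01034320/0.01124000 − 1)×1000 = (0.920214 − 1)×1000 = -79.786‰
δ_B = (0.01073065/0.01124000 − 1)×1000 = (0.954684 − 1)×1000 = -45.316‰
f_A = (δ_mix − δ_B)/(δ_A − δ_B) = (-64.4 − (-45.316))/(-79.786 − (-45.316))
f_A = -19.084 / -34.471 = 0.5536

0.554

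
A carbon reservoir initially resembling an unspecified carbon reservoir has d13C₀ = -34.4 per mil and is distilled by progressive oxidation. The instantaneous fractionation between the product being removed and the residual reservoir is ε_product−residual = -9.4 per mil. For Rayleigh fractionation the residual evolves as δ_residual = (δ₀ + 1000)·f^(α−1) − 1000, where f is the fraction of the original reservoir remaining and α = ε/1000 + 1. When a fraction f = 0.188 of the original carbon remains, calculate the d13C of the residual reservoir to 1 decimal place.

Rayleigh residual: δ_res = (δ₀ + 1000)·f^(α−1) − 1000
α = ε/1000 + 1 = 0.99060, so α − 1 = -0.00940
f^(α−1) = 0.188^(-0.00940) = 1.015834
δ_res = (-34.4 + 1000) × 1.015834 − 1000 = 980.890 − 1000 = -19.11 per mil

-19.1 per mil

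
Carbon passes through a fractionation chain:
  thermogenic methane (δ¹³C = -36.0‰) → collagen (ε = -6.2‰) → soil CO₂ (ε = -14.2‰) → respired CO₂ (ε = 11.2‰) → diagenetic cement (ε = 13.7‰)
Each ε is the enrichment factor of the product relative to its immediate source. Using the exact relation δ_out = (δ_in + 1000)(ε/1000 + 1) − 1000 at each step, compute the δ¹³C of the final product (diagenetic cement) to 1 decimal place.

step 1: δ = (-36.00 + 1000)·(-6.2/1000 + 1) − 1000 = -41.98‰
step 2: δ = (-41.98 + 1000)·(-14.2/1000 + 1) − 1000 = -55.58‰
step 3: δ = (-55.58 + 1000)·(11.2/1000 + 1) − 1000 = -45.00‰
step 4: δ = (-45.00 + 1000)·(13.7/1000 + 1) − 1000 = -31.92‰

-31.9‰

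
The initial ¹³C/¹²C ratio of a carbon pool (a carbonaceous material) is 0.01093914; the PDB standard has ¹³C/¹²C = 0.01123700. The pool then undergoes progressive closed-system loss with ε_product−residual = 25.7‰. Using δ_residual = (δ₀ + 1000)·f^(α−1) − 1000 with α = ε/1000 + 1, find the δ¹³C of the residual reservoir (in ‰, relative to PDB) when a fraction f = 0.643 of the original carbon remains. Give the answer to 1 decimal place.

δ₀ = (0.01093914/0.01123700 − 1)×1000 = (0.973493 − 1)×1000 = -26.507‰
α − 1 = ε/1000 = 0.0257
f^(α−1) = 0.643^(0.0257) = 0.988715
δ_res = (-26.507 + 1000) × 0.988715 − 1000 = 962.507 − 1000 = -37.49‰

-37.5‰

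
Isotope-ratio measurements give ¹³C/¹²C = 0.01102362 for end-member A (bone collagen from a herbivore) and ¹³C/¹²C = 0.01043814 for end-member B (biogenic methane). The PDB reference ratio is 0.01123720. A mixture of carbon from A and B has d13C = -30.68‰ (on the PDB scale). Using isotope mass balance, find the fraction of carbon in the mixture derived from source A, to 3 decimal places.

δ_A = (0.01102362/0.01123720 − 1)×1000 = (0.980993 − 1)×1000 = -19.007‰
δ_B = (0.01043814/0.01123720 − 1)×1000 = (0.928892 − 1)×1000 = -71.108‰
f_A = (δ_mix − δ_B)/(δ_A − δ_B) = (-30.68 − (-71.108))/(-19.007 − (-71.108))
f_A = 40.428 / 52.102 = 0.7759

0.776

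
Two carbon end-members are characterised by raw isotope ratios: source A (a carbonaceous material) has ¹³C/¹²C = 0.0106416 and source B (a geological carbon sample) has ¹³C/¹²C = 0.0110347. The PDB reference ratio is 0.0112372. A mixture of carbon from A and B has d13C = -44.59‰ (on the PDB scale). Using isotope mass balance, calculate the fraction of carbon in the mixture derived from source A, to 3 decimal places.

δ_A = (0.0106416/0.0112372 − 1)×1000 = (0.946997 − 1)×1000 = -53.003‰
δ_B = (0.0110347/0.0112372 − 1)×1000 = (0.981979 − 1)×1000 = -18.021‰
f_A = (δ_mix − δ_B)/(δ_A − δ_B) = (-44.59 − (-18.021))/(-53.003 − (-18.021))
f_A = -26.569 / -34.982 = 0.7595

0.760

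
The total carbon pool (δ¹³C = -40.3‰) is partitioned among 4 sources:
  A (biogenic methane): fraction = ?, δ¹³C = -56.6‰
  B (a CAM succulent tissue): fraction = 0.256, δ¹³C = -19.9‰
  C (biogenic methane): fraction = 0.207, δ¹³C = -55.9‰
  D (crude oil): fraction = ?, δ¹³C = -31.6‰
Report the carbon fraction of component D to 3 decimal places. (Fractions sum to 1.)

0.270

Let f_D and f_A be the unknown fractions; fractions sum to 1 so f_D + f_A = 0.537.
Mass balance: Σ fᵢ·δᵢ = δ_bulk ⇒ f_D·(-31.6) + f_A·(-56.6) = -40.3 − (-16.666) = -23.634
Substitute f_A = 0.537 − f_D:
f_D·(-31.6 − -56.6) = -23.634 − 0.537×(-56.6) = 6.760
f_D = 6.760 / 25.0 = 0.2704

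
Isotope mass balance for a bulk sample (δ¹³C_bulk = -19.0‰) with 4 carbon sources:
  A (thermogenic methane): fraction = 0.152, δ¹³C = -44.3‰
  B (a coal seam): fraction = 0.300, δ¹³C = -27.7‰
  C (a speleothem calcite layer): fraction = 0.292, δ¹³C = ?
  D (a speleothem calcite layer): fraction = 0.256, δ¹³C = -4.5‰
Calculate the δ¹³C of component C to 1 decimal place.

Isotope mass balance: δ_bulk = Σ fᵢ·δᵢ.
-19.0 = 0.152×(-44.3) + 0.300×(-27.7) + 0.292×δ_C + 0.256×(-4.5)
0.292·δ_C = -19.0 − (-16.196) = -2.804
δ_C = -2.804 / 0.292 = -9.60‰

-9.6‰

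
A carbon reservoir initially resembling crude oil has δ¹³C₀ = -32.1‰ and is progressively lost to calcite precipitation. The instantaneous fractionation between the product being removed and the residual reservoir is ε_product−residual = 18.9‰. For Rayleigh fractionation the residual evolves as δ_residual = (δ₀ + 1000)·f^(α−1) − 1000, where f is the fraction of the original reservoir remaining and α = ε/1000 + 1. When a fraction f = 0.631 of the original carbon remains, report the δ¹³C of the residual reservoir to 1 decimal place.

-40.5‰

Rayleigh residual: δ_res = (δ₀ + 1000)·f^(α−1) − 1000
α = ε/1000 + 1 = 1.01890, so α − 1 = 0.01890
f^(α−1) = 0.631^(0.01890) = 0.991335
δ_res = (-32.1 + 1000) × 0.991335 − 1000 = 959.513 − 1000 = -40.49‰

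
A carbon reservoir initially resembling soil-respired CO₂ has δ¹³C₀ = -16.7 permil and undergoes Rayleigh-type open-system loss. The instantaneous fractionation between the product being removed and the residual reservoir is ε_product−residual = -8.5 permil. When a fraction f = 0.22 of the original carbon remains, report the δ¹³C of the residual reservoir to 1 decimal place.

Rayleigh residual: δ_res = (δ₀ + 1000)·f^(α−1) − 1000
α = ε/1000 + 1 = 0.99150, so α − 1 = -0.00850
f^(α−1) = 0.22^(-0.00850) = 1.012953
δ_res = (-16.7 + 1000) × 1.012953 − 1000 = 996.037 − 1000 = -3.96 permil

-4.0 permil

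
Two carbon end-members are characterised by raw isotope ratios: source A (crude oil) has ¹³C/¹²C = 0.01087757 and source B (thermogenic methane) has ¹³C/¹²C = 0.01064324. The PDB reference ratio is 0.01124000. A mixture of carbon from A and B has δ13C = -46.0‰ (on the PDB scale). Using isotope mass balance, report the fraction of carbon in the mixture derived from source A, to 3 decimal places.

0.340

δ_A = (0.01087757/0.01124000 − 1)×1000 = (0.967755 − 1)×1000 = -32.245‰
δ_B = (0.01064324/0.01124000 − 1)×1000 = (0.946907 − 1)×1000 = -53.093‰
f_A = (δ_mix − δ_B)/(δ_A − δ_B) = (-46.0 − (-53.093))/(-32.245 − (-53.093))
f_A = 7.093 / 20.848 = 0.3402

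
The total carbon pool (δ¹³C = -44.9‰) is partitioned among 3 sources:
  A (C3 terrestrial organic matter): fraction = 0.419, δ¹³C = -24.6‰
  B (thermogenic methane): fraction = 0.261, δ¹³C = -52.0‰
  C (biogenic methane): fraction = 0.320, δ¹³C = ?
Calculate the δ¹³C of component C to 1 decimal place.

-65.7‰

Isotope mass balance: δ_bulk = Σ fᵢ·δᵢ.
-44.9 = 0.419×(-24.6) + 0.261×(-52.0) + 0.320×δ_C
0.320·δ_C = -44.9 − (-23.879) = -21.021
δ_C = -21.021 / 0.320 = -65.69‰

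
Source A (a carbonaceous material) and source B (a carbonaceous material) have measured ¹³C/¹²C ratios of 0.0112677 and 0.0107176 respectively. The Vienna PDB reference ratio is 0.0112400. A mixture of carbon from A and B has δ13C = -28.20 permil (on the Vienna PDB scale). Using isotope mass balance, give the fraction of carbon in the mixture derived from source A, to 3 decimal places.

δ_A = (0.0112677/0.0112400 − 1)×1000 = (1.002464 − 1)×1000 = 2.464 permil
δ_B = (0.0107176/0.0112400 − 1)×1000 = (0.953523 − 1)×1000 = -46.477 permil
f_A = (δ_mix − δ_B)/(δ_A − δ_B) = (-28.20 − (-46.477))/(2.464 − (-46.477))
f_A = 18.277 / 48.941 = 0.3734

0.373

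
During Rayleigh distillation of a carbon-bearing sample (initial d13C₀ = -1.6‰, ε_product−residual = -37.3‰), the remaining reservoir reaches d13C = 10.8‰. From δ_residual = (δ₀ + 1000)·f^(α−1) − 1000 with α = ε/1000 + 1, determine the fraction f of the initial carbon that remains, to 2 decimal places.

α − 1 = ε/1000 = -0.0373
(δ_res + 1000)/(δ₀ + 1000) = (10.8 + 1000)/(-1.6 + 1000) = 1010.8/998.4 = 1.012420
f = 1.012420^(1/-0.0373) = exp(ln(1.012420)/-0.0373) = exp(0.01234/-0.0373)
f = exp(-0.3309) = 0.7183

0.72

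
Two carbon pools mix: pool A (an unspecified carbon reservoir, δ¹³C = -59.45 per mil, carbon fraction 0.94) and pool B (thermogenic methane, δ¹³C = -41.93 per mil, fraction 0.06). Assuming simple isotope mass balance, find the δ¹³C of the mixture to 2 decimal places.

-58.40 per mil

δ_mix = f_A·δ_A + f_B·δ_B
δ_mix = 0.94 × (-59.45) + 0.06 × (-41.93)
δ_mix = -55.883 + -2.516 = -58.399 per mil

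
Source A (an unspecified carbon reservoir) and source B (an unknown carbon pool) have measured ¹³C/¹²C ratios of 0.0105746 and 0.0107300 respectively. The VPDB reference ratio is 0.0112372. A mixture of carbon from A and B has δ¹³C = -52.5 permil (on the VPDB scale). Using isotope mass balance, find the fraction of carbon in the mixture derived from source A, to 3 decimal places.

δ_A = (0.0105746/0.0112372 − 1)×1000 = (0.941035 − 1)×1000 = -58.965 permil
δ_B = (0.0107300/0.0112372 − 1)×1000 = (0.954864 − 1)×1000 = -45.136 permil
f_A = (δ_mix − δ_B)/(δ_A − δ_B) = (-52.5 − (-45.136))/(-58.965 − (-45.136))
f_A = -7.364 / -13.829 = 0.5325

0.533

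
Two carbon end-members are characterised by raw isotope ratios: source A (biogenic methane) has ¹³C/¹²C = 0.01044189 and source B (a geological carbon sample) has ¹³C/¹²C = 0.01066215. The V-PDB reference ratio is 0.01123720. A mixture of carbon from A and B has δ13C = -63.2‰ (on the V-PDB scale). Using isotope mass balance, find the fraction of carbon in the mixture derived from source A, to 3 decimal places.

0.614

δ_A = (0.01044189/0.01123720 − 1)×1000 = (0.929225 − 1)×1000 = -70.775‰
δ_B = (0.01066215/0.01123720 − 1)×1000 = (0.948826 − 1)×1000 = -51.174‰
f_A = (δ_mix − δ_B)/(δ_A − δ_B) = (-63.2 − (-51.174))/(-70.775 − (-51.174))
f_A = -12.026 / -19.601 = 0.6136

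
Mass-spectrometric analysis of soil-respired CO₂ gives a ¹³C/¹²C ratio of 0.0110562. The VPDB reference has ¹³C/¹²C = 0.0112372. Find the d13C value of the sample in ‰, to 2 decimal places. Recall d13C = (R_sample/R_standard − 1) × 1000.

d13C = (R_sample / R_standard − 1) × 1000
R_sample / R_standard = 0.0110562 / 0.0112372 = 0.983893
d13C = (0.983893 − 1) × 1000 = -16.107‰

-16.11‰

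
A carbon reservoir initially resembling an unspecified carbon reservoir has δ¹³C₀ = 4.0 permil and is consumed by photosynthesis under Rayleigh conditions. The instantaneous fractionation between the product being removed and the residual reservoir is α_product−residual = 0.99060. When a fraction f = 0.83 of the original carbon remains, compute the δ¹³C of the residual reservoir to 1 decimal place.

5.8 permil

Rayleigh residual: δ_res = (δ₀ + 1000)·f^(α−1) − 1000
α − 1 = -0.00940
f^(α−1) = 0.83^(-0.00940) = 1.001753
δ_res = (4.0 + 1000) × 1.001753 − 1000 = 1005.760 − 1000 = 5.76 permil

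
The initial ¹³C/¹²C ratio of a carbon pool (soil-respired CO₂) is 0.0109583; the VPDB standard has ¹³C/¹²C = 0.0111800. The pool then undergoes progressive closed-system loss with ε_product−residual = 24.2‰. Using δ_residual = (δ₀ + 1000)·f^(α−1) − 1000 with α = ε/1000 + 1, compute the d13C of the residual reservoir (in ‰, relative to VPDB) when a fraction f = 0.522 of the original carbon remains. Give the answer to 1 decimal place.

-35.1‰

δ₀ = (0.0109583/0.0111800 − 1)×1000 = (0.980170 − 1)×1000 = -19.830‰
α − 1 = ε/1000 = 0.0242
f^(α−1) = 0.522^(0.0242) = 0.984391
δ_res = (-19.830 + 1000) × 0.984391 − 1000 = 964.870 − 1000 = -35.13‰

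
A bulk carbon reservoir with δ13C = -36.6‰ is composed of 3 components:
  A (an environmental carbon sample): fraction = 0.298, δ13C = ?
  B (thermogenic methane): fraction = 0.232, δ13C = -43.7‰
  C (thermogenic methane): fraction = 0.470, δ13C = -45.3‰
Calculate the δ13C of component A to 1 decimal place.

Isotope mass balance: δ_bulk = Σ fᵢ·δᵢ.
-36.6 = 0.298×δ_A + 0.232×(-43.7) + 0.470×(-45.3)
0.298·δ_A = -36.6 − (-31.429) = -5.171
δ_A = -5.171 / 0.298 = -17.35‰

-17.4‰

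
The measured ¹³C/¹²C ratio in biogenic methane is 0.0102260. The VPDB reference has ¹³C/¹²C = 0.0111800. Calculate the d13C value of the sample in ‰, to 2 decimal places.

-85.33‰

d13C = (R_sample / R_standard − 1) × 1000
R_sample / R_standard = 0.0102260 / 0.0111800 = 0.914669
d13C = (0.914669 − 1) × 1000 = -85.331‰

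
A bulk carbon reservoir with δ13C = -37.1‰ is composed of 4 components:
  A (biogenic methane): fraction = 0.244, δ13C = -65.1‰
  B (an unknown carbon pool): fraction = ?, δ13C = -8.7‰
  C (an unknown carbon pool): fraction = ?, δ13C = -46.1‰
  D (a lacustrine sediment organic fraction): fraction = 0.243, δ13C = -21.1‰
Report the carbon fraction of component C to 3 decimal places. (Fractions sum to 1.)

Let f_C and f_B be the unknown fractions; fractions sum to 1 so f_C + f_B = 0.513.
Mass balance: Σ fᵢ·δᵢ = δ_bulk ⇒ f_C·(-46.1) + f_B·(-8.7) = -37.1 − (-21.012) = -16.088
Substitute f_B = 0.513 − f_C:
f_C·(-46.1 − -8.7) = -16.088 − 0.513×(-8.7) = -11.625
f_C = -11.625 / -37.4 = 0.3108

0.311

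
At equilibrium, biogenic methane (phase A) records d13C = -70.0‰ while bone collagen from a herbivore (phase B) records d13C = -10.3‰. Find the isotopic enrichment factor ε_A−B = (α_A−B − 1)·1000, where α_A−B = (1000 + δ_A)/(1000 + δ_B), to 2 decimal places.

α_A−B = (1000 + -70.0) / (1000 + -10.3) = 930.0 / 989.7 = 0.939679
ε_A−B = (0.939679 − 1) × 1000 = -60.321‰
(The approximation ε ≈ δ_A − δ_B would give -59.7‰.)

-60.32‰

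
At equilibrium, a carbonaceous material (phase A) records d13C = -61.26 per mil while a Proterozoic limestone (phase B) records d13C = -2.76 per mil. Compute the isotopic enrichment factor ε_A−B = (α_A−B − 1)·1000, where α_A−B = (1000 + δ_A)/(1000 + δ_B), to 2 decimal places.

α_A−B = (1000 + -61.26) / (1000 + -2.76) = 938.74 / 997.24 = 0.941338
ε_A−B = (0.941338 − 1) × 1000 = -58.662 per mil
(The approximation ε ≈ δ_A − δ_B would give -58.50 per mil.)

-58.66 per mil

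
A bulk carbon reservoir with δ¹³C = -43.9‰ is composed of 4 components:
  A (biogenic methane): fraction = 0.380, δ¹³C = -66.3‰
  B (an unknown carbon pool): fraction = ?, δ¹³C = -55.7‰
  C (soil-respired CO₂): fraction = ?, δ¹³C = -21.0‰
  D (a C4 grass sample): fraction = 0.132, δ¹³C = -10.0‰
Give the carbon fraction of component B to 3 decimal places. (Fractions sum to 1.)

Let f_B and f_C be the unknown fractions; fractions sum to 1 so f_B + f_C = 0.488.
Mass balance: Σ fᵢ·δᵢ = δ_bulk ⇒ f_B·(-55.7) + f_C·(-21.0) = -43.9 − (-26.514) = -17.386
Substitute f_C = 0.488 − f_B:
f_B·(-55.7 − -21.0) = -17.386 − 0.488×(-21.0) = -7.138
f_B = -7.138 / -34.7 = 0.2057

0.206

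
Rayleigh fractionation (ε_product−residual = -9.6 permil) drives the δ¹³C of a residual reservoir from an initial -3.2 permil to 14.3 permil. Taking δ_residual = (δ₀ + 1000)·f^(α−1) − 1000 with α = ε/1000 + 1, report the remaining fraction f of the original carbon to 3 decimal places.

α − 1 = ε/1000 = -0.0096
(δ_res + 1000)/(δ₀ + 1000) = (14.3 + 1000)/(-3.2 + 1000) = 1014.3/996.8 = 1.017556
f = 1.017556^(1/-0.0096) = exp(ln(1.017556)/-0.0096) = exp(0.01740/-0.0096)
f = exp(-1.8129) = 0.1632

0.163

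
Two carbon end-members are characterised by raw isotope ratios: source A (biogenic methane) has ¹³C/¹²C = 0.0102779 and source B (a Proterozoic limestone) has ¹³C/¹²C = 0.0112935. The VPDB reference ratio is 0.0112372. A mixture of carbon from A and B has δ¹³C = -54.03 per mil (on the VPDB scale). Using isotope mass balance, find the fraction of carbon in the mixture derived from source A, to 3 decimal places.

δ_A = (0.0102779/0.0112372 − 1)×1000 = (0.914632 − 1)×1000 = -85.368 per mil
δ_B = (0.0112935/0.0112372 − 1)×1000 = (1.005010 − 1)×1000 = 5.010 per mil
f_A = (δ_mix − δ_B)/(δ_A − δ_B) = (-54.03 − (5.010))/(-85.368 − (5.010))
f_A = -59.040 / -90.378 = 0.6533

0.653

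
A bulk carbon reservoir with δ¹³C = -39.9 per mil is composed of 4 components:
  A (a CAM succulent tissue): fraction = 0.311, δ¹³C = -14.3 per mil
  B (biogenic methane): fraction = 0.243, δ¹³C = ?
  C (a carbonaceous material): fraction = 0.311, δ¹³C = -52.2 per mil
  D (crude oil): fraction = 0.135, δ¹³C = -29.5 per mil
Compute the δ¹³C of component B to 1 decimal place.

-62.7 per mil

Isotope mass balance: δ_bulk = Σ fᵢ·δᵢ.
-39.9 = 0.311×(-14.3) + 0.243×δ_B + 0.311×(-52.2) + 0.135×(-29.5)
0.243·δ_B = -39.9 − (-24.664) = -15.236
δ_B = -15.236 / 0.243 = -62.70 per mil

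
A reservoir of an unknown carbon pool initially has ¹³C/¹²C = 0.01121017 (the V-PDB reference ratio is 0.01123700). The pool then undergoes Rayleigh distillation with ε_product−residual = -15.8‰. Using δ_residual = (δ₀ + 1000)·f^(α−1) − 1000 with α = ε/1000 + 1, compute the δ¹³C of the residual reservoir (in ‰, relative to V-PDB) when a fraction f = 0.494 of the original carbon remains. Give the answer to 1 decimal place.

δ₀ = (0.01121017/0.01123700 − 1)×1000 = (0.997612 − 1)×1000 = -2.388‰
α − 1 = ε/1000 = -0.0158
f^(α−1) = 0.494^(-0.0158) = 1.011205
δ_res = (-2.388 + 1000) × 1.011205 − 1000 = 1008.790 − 1000 = 8.79‰

8.8‰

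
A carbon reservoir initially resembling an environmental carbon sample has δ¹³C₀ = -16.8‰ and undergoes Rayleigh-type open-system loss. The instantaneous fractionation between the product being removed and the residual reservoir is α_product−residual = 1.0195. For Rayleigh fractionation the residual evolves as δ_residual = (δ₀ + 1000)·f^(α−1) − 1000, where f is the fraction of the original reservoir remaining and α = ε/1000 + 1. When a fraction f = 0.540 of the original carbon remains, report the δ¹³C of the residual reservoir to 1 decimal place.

-28.5‰

Rayleigh residual: δ_res = (δ₀ + 1000)·f^(α−1) − 1000
α − 1 = 0.01950
f^(α−1) = 0.540^(0.01950) = 0.988056
δ_res = (-16.8 + 1000) × 0.988056 − 1000 = 971.457 − 1000 = -28.54‰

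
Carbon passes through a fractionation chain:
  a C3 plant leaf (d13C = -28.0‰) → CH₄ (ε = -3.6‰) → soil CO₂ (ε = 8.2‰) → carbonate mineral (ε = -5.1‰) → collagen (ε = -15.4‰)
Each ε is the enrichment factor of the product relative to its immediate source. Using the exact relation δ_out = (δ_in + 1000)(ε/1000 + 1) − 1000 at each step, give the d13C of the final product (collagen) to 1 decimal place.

-43.5‰

step 1: δ = (-28.00 + 1000)·(-3.6/1000 + 1) − 1000 = -31.50‰
step 2: δ = (-31.50 + 1000)·(8.2/1000 + 1) − 1000 = -23.56‰
step 3: δ = (-23.56 + 1000)·(-5.1/1000 + 1) − 1000 = -28.54‰
step 4: δ = (-28.54 + 1000)·(-15.4/1000 + 1) − 1000 = -43.50‰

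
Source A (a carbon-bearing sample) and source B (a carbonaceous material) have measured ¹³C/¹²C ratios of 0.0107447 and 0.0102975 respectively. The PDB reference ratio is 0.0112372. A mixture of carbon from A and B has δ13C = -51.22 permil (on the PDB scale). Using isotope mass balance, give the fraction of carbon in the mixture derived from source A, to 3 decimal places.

δ_A = (0.0107447/0.0112372 − 1)×1000 = (0.956172 − 1)×1000 = -43.828 permil
δ_B = (0.0102975/0.0112372 − 1)×1000 = (0.916376 − 1)×1000 = -83.624 permil
f_A = (δ_mix − δ_B)/(δ_A − δ_B) = (-51.22 − (-83.624))/(-43.828 − (-83.624))
f_A = 32.404 / 39.796 = 0.8142

0.814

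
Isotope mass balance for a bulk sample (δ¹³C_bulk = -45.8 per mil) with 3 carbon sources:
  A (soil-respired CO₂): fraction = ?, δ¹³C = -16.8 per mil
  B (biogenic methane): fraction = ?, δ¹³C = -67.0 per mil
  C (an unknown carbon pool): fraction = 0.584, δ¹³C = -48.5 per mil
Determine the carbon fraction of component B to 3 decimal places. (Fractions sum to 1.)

Let f_B and f_A be the unknown fractions; fractions sum to 1 so f_B + f_A = 0.416.
Mass balance: Σ fᵢ·δᵢ = δ_bulk ⇒ f_B·(-67.0) + f_A·(-16.8) = -45.8 − (-28.324) = -17.476
Substitute f_A = 0.416 − f_B:
f_B·(-67.0 − -16.8) = -17.476 − 0.416×(-16.8) = -10.487
f_B = -10.487 / -50.2 = 0.2089

0.209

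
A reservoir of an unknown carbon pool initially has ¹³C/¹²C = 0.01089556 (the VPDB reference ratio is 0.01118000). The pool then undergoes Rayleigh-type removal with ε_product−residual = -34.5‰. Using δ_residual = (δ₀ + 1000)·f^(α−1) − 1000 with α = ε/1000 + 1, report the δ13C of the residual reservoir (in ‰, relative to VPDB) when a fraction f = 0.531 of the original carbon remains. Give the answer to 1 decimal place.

δ₀ = (0.01089556/0.01118000 − 1)×1000 = (0.974558 − 1)×1000 = -25.442‰
α − 1 = ε/1000 = -0.0345
f^(α−1) = 0.531^(-0.0345) = 1.022078
δ_res = (-25.442 + 1000) × 1.022078 − 1000 = 996.075 − 1000 = -3.93‰

-3.9‰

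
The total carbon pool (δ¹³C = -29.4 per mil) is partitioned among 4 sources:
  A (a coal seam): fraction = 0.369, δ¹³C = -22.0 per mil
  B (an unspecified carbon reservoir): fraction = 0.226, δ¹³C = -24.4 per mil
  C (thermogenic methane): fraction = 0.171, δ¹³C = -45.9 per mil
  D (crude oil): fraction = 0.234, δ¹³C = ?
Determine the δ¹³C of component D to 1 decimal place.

Isotope mass balance: δ_bulk = Σ fᵢ·δᵢ.
-29.4 = 0.369×(-22.0) + 0.226×(-24.4) + 0.171×(-45.9) + 0.234×δ_D
0.234·δ_D = -29.4 − (-21.481) = -7.919
δ_D = -7.919 / 0.234 = -33.84 per mil

-33.8 per mil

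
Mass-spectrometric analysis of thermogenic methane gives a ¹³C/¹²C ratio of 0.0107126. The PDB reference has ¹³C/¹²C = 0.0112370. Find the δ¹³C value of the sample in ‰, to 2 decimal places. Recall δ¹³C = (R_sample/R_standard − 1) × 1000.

δ¹³C = (R_sample / R_standard − 1) × 1000
R_sample / R_standard = 0.0107126 / 0.0112370 = 0.953333
δ¹³C = (0.953333 − 1) × 1000 = -46.667‰

-46.67‰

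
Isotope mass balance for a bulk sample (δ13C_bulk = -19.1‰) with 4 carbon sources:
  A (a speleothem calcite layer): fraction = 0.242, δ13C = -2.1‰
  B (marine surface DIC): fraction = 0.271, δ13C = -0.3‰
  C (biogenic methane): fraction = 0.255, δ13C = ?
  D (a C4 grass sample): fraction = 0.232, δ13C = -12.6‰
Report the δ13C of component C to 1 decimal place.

Isotope mass balance: δ_bulk = Σ fᵢ·δᵢ.
-19.1 = 0.242×(-2.1) + 0.271×(-0.3) + 0.255×δ_C + 0.232×(-12.6)
0.255·δ_C = -19.1 − (-3.513) = -15.587
δ_C = -15.587 / 0.255 = -61.13‰

-61.1‰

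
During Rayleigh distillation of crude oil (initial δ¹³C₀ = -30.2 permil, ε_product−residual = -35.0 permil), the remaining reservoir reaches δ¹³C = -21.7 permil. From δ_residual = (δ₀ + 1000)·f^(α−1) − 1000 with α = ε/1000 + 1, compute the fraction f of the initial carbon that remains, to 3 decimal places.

α − 1 = ε/1000 = -0.0350
(δ_res + 1000)/(δ₀ + 1000) = (-21.7 + 1000)/(-30.2 + 1000) = 978.3/969.8 = 1.008765
f = 1.008765^(1/-0.0350) = exp(ln(1.008765)/-0.0350) = exp(0.00873/-0.0350)
f = exp(-0.2493) = 0.7793

0.779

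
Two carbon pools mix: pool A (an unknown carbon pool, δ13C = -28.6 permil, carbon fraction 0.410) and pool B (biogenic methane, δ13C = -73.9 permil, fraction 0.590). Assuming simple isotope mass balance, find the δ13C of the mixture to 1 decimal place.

-55.3 permil

δ_mix = f_A·δ_A + f_B·δ_B
δ_mix = 0.410 × (-28.6) + 0.590 × (-73.9)
δ_mix = -11.73 + -43.60 = -55.33 permil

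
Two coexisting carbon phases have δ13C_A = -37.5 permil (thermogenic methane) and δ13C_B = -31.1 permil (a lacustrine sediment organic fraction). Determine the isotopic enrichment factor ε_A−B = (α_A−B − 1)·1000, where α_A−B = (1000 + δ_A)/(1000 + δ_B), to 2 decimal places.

-6.61 permil

α_A−B = (1000 + -37.5) / (1000 + -31.1) = 962.5 / 968.9 = 0.993395
ε_A−B = (0.993395 − 1) × 1000 = -6.605 permil
(The approximation ε ≈ δ_A − δ_B would give -6.4 permil.)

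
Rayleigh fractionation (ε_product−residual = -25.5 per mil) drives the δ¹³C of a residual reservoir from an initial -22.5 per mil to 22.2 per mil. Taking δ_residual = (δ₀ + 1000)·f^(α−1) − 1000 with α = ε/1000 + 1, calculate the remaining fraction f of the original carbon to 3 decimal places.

0.173

α − 1 = ε/1000 = -0.0255
(δ_res + 1000)/(δ₀ + 1000) = (22.2 + 1000)/(-22.5 + 1000) = 1022.2/977.5 = 1.045729
f = 1.045729^(1/-0.0255) = exp(ln(1.045729)/-0.0255) = exp(0.04471/-0.0255)
f = exp(-1.7535) = 0.1732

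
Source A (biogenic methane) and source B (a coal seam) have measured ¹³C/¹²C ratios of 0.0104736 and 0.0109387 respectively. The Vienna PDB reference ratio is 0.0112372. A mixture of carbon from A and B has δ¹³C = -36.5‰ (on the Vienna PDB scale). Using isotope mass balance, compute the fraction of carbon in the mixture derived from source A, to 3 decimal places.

0.240

δ_A = (0.0104736/0.0112372 − 1)×1000 = (0.932047 − 1)×1000 = -67.953‰
δ_B = (0.0109387/0.0112372 − 1)×1000 = (0.973436 − 1)×1000 = -26.564‰
f_A = (δ_mix − δ_B)/(δ_A − δ_B) = (-36.5 − (-26.564))/(-67.953 − (-26.564))
f_A = -9.936 / -41.389 = 0.2401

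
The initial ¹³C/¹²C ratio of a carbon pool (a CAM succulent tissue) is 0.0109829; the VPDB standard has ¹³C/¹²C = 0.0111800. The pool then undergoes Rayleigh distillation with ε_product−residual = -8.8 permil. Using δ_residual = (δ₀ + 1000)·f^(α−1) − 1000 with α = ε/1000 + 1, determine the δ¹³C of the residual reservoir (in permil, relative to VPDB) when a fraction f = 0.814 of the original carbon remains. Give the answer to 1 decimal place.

δ₀ = (0.0109829/0.0111800 − 1)×1000 = (0.982370 − 1)×1000 = -17.630 permil
α − 1 = ε/1000 = -0.0088
f^(α−1) = 0.814^(-0.0088) = 1.001813
δ_res = (-17.630 + 1000) × 1.001813 − 1000 = 984.151 − 1000 = -15.85 permil

-15.8 permil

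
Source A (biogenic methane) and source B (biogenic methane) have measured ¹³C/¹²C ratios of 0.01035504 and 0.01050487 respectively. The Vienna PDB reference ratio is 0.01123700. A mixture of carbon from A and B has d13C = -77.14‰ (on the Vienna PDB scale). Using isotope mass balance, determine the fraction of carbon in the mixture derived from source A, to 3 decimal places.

δ_A = (0.01035504/0.01123700 − 1)×1000 = (0.921513 − 1)×1000 = -78.487‰
δ_B = (0.01050487/0.01123700 − 1)×1000 = (0.934846 − 1)×1000 = -65.154‰
f_A = (δ_mix − δ_B)/(δ_A − δ_B) = (-77.14 − (-65.154))/(-78.487 − (-65.154))
f_A = -11.986 / -13.334 = 0.8990

0.899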